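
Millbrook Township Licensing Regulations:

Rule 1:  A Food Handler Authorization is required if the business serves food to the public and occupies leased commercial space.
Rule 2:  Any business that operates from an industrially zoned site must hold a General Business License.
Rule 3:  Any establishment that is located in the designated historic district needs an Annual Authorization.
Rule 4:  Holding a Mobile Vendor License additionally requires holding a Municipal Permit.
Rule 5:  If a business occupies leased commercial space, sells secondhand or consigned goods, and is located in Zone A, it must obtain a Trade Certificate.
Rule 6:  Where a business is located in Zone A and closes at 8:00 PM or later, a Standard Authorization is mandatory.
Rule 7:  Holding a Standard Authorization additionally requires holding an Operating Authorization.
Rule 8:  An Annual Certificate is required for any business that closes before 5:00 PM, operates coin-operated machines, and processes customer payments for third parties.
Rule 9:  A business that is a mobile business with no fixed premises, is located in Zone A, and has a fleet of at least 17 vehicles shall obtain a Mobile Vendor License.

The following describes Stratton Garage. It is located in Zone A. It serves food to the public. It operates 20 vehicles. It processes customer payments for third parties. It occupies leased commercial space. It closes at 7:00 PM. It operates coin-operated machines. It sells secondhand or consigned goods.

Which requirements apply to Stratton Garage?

Food Handler Authorization, Trade Certificate

Rule 1: serves food to the public; occupies leased commercial space → Food Handler Authorization required.
Rule 2: occupies leased commercial space (not: operates from an industrially zoned site) → General Business License not required.
Rule 3: is located in Zone A (not: is located in the designated historic district) → Annual Authorization not required.
Rule 4: Mobile Vendor License is not required → no effect.
Rule 5: occupies leased commercial space; sells secondhand or consigned goods; is located in Zone A → Trade Certificate required.
Rule 6: is located in Zone A; closes 7:00 PM, at/before 8:00 PM → Standard Authorization not required.
Rule 7: Standard Authorization is not required → no effect.
Rule 8: closes 7:00 PM, after 5:00 PM; operates coin-operated machines; processes customer payments for third parties → Annual Certificate not required.
Rule 9: occupies leased commercial space (not: is a mobile business with no fixed premises); is located in Zone A; vehicles 20 ≥ 17 → Mobile Vendor License not required.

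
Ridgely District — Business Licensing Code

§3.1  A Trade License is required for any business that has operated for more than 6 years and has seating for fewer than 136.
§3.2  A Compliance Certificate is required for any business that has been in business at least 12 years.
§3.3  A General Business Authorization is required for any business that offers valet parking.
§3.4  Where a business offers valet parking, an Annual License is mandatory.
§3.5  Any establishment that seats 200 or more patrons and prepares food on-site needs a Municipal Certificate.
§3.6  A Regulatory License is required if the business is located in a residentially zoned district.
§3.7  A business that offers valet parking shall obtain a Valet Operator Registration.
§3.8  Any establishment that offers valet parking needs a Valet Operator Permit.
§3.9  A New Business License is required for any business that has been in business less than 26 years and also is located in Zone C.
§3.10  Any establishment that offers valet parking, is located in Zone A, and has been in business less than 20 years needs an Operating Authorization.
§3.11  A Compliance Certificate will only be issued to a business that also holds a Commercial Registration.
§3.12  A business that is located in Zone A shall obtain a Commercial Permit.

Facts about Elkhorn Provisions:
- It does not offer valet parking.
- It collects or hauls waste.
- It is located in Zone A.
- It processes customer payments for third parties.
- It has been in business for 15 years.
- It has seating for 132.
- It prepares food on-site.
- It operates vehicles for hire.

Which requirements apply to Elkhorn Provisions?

Commercial Permit, Commercial Registration, Compliance Certificate, Trade License

§3.1 years in business 15 > 6; seating 132 < 136 → Trade License required.
§3.2 years in business 15 ≥ 12 → Compliance Certificate required.
§3.3 does not offer valet parking → General Business Authorization not required.
§3.4 does not offer valet parking → Annual License not required.
§3.5 seating 132 < 200; prepares food on-site → Municipal Certificate not required.
§3.6 is located in Zone A (not: is located in a residentially zoned district) → Regulatory License not required.
§3.7 does not offer valet parking → Valet Operator Registration not required.
§3.8 does not offer valet parking → Valet Operator Permit not required.
§3.9 years in business 15 < 26; is located in Zone A (not: is located in Zone C) → New Business License not required.
§3.10 does not offer valet parking; is located in Zone A; years in business 15 < 20 → Operating Authorization not required.
§3.11 Compliance Certificate is required → Commercial Registration also required.
§3.12 is located in Zone A → Commercial Permit required.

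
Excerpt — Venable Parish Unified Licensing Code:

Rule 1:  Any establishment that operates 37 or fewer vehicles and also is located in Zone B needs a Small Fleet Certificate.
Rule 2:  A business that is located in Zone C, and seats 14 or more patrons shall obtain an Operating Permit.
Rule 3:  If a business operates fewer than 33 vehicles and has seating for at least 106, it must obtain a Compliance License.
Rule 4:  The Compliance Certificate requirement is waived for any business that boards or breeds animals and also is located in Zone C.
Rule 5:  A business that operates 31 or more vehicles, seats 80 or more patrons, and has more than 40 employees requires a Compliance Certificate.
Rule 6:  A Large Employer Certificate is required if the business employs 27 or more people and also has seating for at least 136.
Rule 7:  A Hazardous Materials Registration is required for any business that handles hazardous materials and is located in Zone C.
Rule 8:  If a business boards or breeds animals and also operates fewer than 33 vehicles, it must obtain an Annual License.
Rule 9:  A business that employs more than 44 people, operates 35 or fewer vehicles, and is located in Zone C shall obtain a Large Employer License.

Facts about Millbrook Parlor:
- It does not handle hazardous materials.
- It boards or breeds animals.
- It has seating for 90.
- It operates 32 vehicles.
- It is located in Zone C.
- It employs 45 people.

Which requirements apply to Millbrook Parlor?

Annual License, Large Employer License, Operating Permit

Rule 1: vehicles 32 ≤ 37; is located in Zone C (not: is located in Zone B) → Small Fleet Certificate not required.
Rule 2: is located in Zone C; seating 90 ≥ 14 → Operating Permit required.
Rule 3: vehicles 32 < 33; seating 90 < 106 → Compliance License not required.
Rule 4: boards or breeds animals; is located in Zone C → exempt from Compliance Certificate.
Rule 5: vehicles 32 ≥ 31; seating 90 ≥ 80; employees 45 > 40 → Compliance Certificate required.
Rule 6: employees 45 ≥ 27; seating 90 < 136 → Large Employer Certificate not required.
Rule 7: does not handle hazardous materials; is located in Zone C → Hazardous Materials Registration not required.
Rule 8: boards or breeds animals; vehicles 32 < 33 → Annual License required.
Rule 9: employees 45 > 44; vehicles 32 ≤ 35; is located in Zone C → Large Employer License required.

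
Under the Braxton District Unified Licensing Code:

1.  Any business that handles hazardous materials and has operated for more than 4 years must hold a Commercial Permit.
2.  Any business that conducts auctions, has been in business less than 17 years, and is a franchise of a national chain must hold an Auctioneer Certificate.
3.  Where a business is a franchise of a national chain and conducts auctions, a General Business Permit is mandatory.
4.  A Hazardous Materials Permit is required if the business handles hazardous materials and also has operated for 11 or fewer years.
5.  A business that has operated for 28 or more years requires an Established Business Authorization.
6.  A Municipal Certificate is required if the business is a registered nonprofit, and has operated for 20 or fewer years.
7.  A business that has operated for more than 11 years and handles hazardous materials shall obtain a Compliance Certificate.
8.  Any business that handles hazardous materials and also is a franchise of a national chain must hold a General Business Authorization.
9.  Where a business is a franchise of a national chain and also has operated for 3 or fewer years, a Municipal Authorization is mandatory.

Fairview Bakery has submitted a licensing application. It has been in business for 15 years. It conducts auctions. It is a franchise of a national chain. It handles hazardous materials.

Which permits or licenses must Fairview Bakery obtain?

1. handles hazardous materials; years in business 15 > 4 → Commercial Permit required.
2. conducts auctions; years in business 15 < 17; is a franchise of a national chain → Auctioneer Certificate required.
3. is a franchise of a national chain; conducts auctions → General Business Permit required.
4. handles hazardous materials; years in business 15 > 11 → Hazardous Materials Permit not required.
5. years in business 15 < 28 → Established Business Authorization not required.
6. is a franchise of a national chain (not: is a registered nonprofit); years in business 15 ≤ 20 → Municipal Certificate not required.
7. years in business 15 > 11; handles hazardous materials → Compliance Certificate required.
8. handles hazardous materials; is a franchise of a national chain → General Business Authorization required.
9. is a franchise of a national chain; years in business 15 > 3 → Municipal Authorization not required.

Auctioneer Certificate, Commercial Permit, Compliance Certificate, General Business Authorization, General Business Permit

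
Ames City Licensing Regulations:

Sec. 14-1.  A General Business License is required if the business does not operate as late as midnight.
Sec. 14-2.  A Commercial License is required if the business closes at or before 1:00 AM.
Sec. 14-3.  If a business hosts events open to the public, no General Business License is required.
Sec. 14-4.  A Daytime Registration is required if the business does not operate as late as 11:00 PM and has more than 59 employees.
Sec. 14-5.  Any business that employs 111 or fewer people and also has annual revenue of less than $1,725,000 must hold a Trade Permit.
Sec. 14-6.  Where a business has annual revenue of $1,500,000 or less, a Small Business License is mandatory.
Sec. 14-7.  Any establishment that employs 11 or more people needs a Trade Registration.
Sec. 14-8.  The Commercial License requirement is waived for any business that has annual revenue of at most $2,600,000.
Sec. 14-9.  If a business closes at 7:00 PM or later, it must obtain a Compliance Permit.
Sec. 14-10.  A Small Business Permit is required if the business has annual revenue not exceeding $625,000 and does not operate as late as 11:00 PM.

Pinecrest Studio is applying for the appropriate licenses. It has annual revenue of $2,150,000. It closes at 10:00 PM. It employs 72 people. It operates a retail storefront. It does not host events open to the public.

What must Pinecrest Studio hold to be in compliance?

Sec. 14-1. closes 10:00 PM, at/before midnight → General Business License required.
Sec. 14-2. closes 10:00 PM, at/before 1:00 AM → Commercial License required.
Sec. 14-3. does not host events open to the public → General Business License exemption does not apply.
Sec. 14-4. closes 10:00 PM, at/before 11:00 PM; employees 72 > 59 → Daytime Registration required.
Sec. 14-5. employees 72 ≤ 111; revenue $2,150,000 ≥ $1,725,000 → Trade Permit not required.
Sec. 14-6. revenue $2,150,000 > $1,500,000 → Small Business License not required.
Sec. 14-7. employees 72 ≥ 11 → Trade Registration required.
Sec. 14-8. revenue $2,150,000 ≤ $2,600,000 → exempt from Commercial License.
Sec. 14-9. closes 10:00 PM, after 7:00 PM → Compliance Permit required.
Sec. 14-10. revenue $2,150,000 > $625,000; closes 10:00 PM, at/before 11:00 PM → Small Business Permit not required.

Compliance Permit, Daytime Registration, General Business License, Trade Registration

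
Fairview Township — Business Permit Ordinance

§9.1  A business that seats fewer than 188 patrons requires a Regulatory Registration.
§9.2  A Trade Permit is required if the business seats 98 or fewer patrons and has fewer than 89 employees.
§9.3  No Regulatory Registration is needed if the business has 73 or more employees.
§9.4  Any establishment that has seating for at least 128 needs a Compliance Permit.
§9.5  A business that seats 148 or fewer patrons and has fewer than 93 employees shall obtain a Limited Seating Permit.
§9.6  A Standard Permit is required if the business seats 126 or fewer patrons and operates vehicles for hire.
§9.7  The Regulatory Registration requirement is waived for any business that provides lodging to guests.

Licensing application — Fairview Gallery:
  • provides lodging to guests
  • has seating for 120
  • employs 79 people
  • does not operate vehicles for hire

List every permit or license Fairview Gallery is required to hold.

Limited Seating Permit

§9.1 seating 120 < 188 → Regulatory Registration required.
§9.2 seating 120 > 98; employees 79 < 89 → Trade Permit not required.
§9.3 employees 79 ≥ 73 → exempt from Regulatory Registration.
§9.4 seating 120 < 128 → Compliance Permit not required.
§9.5 seating 120 ≤ 148; employees 79 < 93 → Limited Seating Permit required.
§9.6 seating 120 ≤ 126; does not operate vehicles for hire → Standard Permit not required.
§9.7 provides lodging to guests → exempt from Regulatory Registration.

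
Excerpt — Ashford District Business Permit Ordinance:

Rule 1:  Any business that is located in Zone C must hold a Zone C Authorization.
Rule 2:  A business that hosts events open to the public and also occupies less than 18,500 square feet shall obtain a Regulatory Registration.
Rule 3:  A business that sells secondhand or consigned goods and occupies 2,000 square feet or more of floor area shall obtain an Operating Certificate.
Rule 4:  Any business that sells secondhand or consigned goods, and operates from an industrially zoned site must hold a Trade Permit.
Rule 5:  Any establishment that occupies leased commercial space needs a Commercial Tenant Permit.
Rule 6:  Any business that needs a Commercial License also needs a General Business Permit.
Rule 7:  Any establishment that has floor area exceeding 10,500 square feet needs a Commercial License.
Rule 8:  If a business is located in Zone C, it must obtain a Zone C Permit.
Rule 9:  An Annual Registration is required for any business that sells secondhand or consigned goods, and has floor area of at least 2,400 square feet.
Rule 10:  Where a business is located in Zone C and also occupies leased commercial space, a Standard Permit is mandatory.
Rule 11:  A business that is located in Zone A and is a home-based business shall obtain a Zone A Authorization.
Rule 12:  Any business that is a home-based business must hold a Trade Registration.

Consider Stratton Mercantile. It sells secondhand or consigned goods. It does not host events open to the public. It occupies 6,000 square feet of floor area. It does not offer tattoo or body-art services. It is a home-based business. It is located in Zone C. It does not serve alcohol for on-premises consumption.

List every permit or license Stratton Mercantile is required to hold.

Annual Registration, Operating Certificate, Trade Registration, Zone C Authorization, Zone C Permit

Rule 1: is located in Zone C → Zone C Authorization required.
Rule 2: does not host events open to the public; floor area 6,000 square feet < 18,500 square feet → Regulatory Registration not required.
Rule 3: sells secondhand or consigned goods; floor area 6,000 square feet ≥ 2,000 square feet → Operating Certificate required.
Rule 4: sells secondhand or consigned goods; is a home-based business (not: operates from an industrially zoned site) → Trade Permit not required.
Rule 5: is a home-based business (not: occupies leased commercial space) → Commercial Tenant Permit not required.
Rule 6: Commercial License is not required → no effect.
Rule 7: floor area 6,000 square feet ≤ 10,500 square feet → Commercial License not required.
Rule 8: is located in Zone C → Zone C Permit required.
Rule 9: sells secondhand or consigned goods; floor area 6,000 square feet ≥ 2,400 square feet → Annual Registration required.
Rule 10: is located in Zone C; is a home-based business (not: occupies leased commercial space) → Standard Permit not required.
Rule 11: is located in Zone C (not: is located in Zone A); is a home-based business → Zone A Authorization not required.
Rule 12: is a home-based business → Trade Registration required.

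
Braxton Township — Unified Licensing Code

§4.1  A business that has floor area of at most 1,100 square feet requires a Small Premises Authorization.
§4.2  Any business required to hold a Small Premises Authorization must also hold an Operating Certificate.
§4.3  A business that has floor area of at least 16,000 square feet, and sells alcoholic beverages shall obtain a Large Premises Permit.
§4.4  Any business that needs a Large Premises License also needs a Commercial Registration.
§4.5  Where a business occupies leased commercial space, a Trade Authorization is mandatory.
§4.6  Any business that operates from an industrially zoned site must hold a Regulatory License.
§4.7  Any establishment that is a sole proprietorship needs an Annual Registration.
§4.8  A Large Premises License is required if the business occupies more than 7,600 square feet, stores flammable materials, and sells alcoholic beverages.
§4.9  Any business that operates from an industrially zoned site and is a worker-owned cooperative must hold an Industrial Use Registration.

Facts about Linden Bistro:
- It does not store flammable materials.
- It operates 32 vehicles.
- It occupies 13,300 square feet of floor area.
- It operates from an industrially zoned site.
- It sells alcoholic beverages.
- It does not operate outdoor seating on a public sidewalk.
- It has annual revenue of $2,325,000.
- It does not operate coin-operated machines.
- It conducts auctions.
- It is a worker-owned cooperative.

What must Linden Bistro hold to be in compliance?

Industrial Use Registration, Regulatory License

§4.1 floor area 13,300 square feet > 1,100 square feet → Small Premises Authorization not required.
§4.2 Small Premises Authorization is not required → no effect.
§4.3 floor area 13,300 square feet < 16,000 square feet; sells alcoholic beverages → Large Premises Permit not required.
§4.4 Large Premises License is not required → no effect.
§4.5 operates from an industrially zoned site (not: occupies leased commercial space) → Trade Authorization not required.
§4.6 operates from an industrially zoned site → Regulatory License required.
§4.7 is a worker-owned cooperative (not: is a sole proprietorship) → Annual Registration not required.
§4.8 floor area 13,300 square feet > 7,600 square feet; does not store flammable materials; sells alcoholic beverages → Large Premises License not required.
§4.9 operates from an industrially zoned site; is a worker-owned cooperative → Industrial Use Registration required.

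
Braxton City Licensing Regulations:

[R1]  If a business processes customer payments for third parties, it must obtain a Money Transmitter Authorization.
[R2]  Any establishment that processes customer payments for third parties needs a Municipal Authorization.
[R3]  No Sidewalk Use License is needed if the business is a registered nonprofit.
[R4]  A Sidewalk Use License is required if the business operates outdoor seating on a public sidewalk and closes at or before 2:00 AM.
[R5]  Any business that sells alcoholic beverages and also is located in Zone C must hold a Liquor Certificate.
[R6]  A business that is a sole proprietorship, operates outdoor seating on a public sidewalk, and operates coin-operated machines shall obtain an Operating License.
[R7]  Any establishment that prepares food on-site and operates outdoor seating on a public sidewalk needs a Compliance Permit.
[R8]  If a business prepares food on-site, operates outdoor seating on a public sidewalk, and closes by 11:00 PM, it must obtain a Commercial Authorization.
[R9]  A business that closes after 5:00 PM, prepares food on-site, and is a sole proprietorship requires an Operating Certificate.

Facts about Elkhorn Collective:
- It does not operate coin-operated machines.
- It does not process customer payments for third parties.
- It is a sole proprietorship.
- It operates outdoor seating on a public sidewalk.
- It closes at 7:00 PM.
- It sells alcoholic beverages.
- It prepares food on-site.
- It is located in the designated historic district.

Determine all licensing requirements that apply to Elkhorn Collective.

[R1] does not process customer payments for third parties → Money Transmitter Authorization not required.
[R2] does not process customer payments for third parties → Municipal Authorization not required.
[R3] is a sole proprietorship (not: is a registered nonprofit) → Sidewalk Use License exemption does not apply.
[R4] operates outdoor seating on a public sidewalk; closes 7:00 PM, at/before 2:00 AM → Sidewalk Use License required.
[R5] sells alcoholic beverages; is located in the designated historic district (not: is located in Zone C) → Liquor Certificate not required.
[R6] is a sole proprietorship; operates outdoor seating on a public sidewalk; does not operate coin-operated machines → Operating License not required.
[R7] prepares food on-site; operates outdoor seating on a public sidewalk → Compliance Permit required.
[R8] prepares food on-site; operates outdoor seating on a public sidewalk; closes 7:00 PM, at/before 11:00 PM → Commercial Authorization required.
[R9] closes 7:00 PM, after 5:00 PM; prepares food on-site; is a sole proprietorship → Operating Certificate required.

Commercial Authorization, Compliance Permit, Operating Certificate, Sidewalk Use License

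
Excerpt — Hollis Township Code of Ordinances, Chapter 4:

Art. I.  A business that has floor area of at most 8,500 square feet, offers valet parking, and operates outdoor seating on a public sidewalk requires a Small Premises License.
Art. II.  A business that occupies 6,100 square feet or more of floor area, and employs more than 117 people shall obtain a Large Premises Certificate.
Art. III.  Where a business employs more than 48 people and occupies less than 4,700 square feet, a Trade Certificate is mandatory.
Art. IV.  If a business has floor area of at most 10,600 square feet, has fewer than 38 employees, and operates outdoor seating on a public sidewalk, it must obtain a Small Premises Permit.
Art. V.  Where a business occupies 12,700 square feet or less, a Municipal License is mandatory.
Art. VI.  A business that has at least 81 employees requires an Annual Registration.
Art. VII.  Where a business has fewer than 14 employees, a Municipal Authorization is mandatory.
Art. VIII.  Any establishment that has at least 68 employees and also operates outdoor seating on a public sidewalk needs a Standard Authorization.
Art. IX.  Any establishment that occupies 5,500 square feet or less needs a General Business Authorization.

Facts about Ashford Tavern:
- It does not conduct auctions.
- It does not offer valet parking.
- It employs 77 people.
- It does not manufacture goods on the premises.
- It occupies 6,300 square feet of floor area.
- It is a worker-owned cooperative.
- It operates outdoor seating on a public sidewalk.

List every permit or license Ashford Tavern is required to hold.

Municipal License, Standard Authorization

Art. I. floor area 6,300 square feet ≤ 8,500 square feet; does not offer valet parking; operates outdoor seating on a public sidewalk → Small Premises License not required.
Art. II. floor area 6,300 square feet ≥ 6,100 square feet; employees 77 ≤ 117 → Large Premises Certificate not required.
Art. III. employees 77 > 48; floor area 6,300 square feet ≥ 4,700 square feet → Trade Certificate not required.
Art. IV. floor area 6,300 square feet ≤ 10,600 square feet; employees 77 ≥ 38; operates outdoor seating on a public sidewalk → Small Premises Permit not required.
Art. V. floor area 6,300 square feet ≤ 12,700 square feet → Municipal License required.
Art. VI. employees 77 < 81 → Annual Registration not required.
Art. VII. employees 77 ≥ 14 → Municipal Authorization not required.
Art. VIII. employees 77 ≥ 68; operates outdoor seating on a public sidewalk → Standard Authorization required.
Art. IX. floor area 6,300 square feet > 5,500 square feet → General Business Authorization not required.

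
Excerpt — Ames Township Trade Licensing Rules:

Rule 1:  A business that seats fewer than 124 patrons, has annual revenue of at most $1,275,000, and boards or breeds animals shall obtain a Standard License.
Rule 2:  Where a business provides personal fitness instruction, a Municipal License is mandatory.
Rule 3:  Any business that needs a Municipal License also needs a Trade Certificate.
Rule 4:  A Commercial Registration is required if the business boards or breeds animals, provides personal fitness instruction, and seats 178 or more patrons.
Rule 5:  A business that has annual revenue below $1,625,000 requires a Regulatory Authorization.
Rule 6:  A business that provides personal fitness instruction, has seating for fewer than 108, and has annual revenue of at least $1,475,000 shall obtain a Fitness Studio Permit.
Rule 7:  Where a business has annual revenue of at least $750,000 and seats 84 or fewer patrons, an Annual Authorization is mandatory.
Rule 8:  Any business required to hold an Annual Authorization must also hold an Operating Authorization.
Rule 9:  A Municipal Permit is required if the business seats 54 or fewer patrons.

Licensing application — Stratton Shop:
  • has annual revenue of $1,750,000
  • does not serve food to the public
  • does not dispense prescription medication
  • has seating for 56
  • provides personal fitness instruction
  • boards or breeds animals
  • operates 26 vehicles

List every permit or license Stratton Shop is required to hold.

Rule 1: seating 56 < 124; revenue $1,750,000 > $1,275,000; boards or breeds animals → Standard License not required.
Rule 2: provides personal fitness instruction → Municipal License required.
Rule 3: Municipal License is required → Trade Certificate also required.
Rule 4: boards or breeds animals; provides personal fitness instruction; seating 56 < 178 → Commercial Registration not required.
Rule 5: revenue $1,750,000 ≥ $1,625,000 → Regulatory Authorization not required.
Rule 6: provides personal fitness instruction; seating 56 < 108; revenue $1,750,000 ≥ $1,475,000 → Fitness Studio Permit required.
Rule 7: revenue $1,750,000 ≥ $750,000; seating 56 ≤ 84 → Annual Authorization required.
Rule 8: Annual Authorization is required → Operating Authorization also required.
Rule 9: seating 56 > 54 → Municipal Permit not required.

Annual Authorization, Fitness Studio Permit, Municipal License, Operating Authorization, Trade Certificate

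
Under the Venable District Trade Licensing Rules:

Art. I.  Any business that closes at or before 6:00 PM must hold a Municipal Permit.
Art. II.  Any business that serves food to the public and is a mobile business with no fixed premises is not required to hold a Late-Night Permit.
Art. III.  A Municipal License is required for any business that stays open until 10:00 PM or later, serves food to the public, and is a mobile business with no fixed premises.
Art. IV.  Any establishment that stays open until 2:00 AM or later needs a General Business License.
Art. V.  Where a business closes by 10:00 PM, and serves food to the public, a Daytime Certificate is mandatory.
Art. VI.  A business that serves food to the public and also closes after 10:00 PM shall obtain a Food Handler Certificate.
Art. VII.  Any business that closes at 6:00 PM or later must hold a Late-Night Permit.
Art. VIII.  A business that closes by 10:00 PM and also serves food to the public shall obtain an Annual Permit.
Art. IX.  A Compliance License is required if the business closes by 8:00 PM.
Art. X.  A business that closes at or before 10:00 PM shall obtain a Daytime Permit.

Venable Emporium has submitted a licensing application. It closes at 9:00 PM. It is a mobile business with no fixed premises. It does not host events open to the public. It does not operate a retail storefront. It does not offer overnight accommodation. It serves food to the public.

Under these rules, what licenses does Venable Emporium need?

Annual Permit, Daytime Certificate, Daytime Permit

Art. I. closes 9:00 PM, after 6:00 PM → Municipal Permit not required.
Art. II. serves food to the public; is a mobile business with no fixed premises → exempt from Late-Night Permit.
Art. III. closes 9:00 PM, at/before 10:00 PM; serves food to the public; is a mobile business with no fixed premises → Municipal License not required.
Art. IV. closes 9:00 PM, at/before 2:00 AM → General Business License not required.
Art. V. closes 9:00 PM, at/before 10:00 PM; serves food to the public → Daytime Certificate required.
Art. VI. serves food to the public; closes 9:00 PM, at/before 10:00 PM → Food Handler Certificate not required.
Art. VII. closes 9:00 PM, after 6:00 PM → Late-Night Permit required.
Art. VIII. closes 9:00 PM, at/before 10:00 PM; serves food to the public → Annual Permit required.
Art. IX. closes 9:00 PM, after 8:00 PM → Compliance License not required.
Art. X. closes 9:00 PM, at/before 10:00 PM → Daytime Permit required.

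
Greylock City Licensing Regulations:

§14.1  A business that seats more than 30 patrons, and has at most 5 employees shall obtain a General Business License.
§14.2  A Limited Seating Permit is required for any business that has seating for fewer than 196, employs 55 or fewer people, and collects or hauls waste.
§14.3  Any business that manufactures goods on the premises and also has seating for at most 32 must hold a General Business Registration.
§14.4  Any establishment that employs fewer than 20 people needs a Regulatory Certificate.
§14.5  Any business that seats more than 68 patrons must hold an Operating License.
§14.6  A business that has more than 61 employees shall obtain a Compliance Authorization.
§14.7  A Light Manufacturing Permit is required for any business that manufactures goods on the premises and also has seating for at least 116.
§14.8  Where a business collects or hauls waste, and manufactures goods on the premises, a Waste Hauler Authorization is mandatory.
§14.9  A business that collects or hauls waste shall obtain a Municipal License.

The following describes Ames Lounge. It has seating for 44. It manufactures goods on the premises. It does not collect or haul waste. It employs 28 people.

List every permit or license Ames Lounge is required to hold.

None

§14.1 seating 44 > 30; employees 28 > 5 → General Business License not required.
§14.2 seating 44 < 196; employees 28 ≤ 55; does not collect or haul waste → Limited Seating Permit not required.
§14.3 manufactures goods on the premises; seating 44 > 32 → General Business Registration not required.
§14.4 employees 28 ≥ 20 → Regulatory Certificate not required.
§14.5 seating 44 ≤ 68 → Operating License not required.
§14.6 employees 28 ≤ 61 → Compliance Authorization not required.
§14.7 manufactures goods on the premises; seating 44 < 116 → Light Manufacturing Permit not required.
§14.8 does not collect or haul waste; manufactures goods on the premises → Waste Hauler Authorization not required.
§14.9 does not collect or haul waste → Municipal License not required.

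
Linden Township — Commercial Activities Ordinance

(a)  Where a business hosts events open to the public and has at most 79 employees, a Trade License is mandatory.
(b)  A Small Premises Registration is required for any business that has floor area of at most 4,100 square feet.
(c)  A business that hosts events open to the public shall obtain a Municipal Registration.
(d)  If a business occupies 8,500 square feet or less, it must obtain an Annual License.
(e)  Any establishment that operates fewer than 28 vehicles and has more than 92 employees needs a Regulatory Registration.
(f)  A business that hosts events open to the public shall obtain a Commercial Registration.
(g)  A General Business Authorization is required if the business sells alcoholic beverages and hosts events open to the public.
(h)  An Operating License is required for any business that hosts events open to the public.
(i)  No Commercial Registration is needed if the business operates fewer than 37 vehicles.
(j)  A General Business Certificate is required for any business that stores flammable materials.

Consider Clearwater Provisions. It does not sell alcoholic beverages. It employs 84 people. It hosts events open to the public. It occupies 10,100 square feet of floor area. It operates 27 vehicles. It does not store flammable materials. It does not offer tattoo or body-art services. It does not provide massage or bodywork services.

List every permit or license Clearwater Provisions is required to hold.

(a) hosts events open to the public; employees 84 > 79 → Trade License not required.
(b) floor area 10,100 square feet > 4,100 square feet → Small Premises Registration not required.
(c) hosts events open to the public → Municipal Registration required.
(d) floor area 10,100 square feet > 8,500 square feet → Annual License not required.
(e) vehicles 27 < 28; employees 84 ≤ 92 → Regulatory Registration not required.
(f) hosts events open to the public → Commercial Registration required.
(g) does not sell alcoholic beverages; hosts events open to the public → General Business Authorization not required.
(h) hosts events open to the public → Operating License required.
(i) vehicles 27 < 37 → exempt from Commercial Registration.
(j) does not store flammable materials → General Business Certificate not required.

Municipal Registration, Operating License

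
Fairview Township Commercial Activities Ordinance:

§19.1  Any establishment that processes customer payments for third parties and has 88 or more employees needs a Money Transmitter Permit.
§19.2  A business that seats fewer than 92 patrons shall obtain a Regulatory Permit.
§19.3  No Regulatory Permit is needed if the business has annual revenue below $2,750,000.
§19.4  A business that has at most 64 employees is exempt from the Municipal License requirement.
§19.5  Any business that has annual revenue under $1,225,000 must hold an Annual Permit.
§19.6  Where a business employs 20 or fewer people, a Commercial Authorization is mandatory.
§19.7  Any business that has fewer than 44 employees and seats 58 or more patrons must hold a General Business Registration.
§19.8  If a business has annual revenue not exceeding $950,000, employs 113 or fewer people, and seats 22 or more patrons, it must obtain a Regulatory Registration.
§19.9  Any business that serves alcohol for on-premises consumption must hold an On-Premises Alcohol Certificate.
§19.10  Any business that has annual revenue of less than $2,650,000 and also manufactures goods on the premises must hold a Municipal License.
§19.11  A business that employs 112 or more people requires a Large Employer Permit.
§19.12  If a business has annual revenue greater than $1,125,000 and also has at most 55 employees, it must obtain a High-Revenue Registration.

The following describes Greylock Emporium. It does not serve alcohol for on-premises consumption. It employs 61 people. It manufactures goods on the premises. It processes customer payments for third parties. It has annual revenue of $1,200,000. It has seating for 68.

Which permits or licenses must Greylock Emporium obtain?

§19.1 processes customer payments for third parties; employees 61 < 88 → Money Transmitter Permit not required.
§19.2 seating 68 < 92 → Regulatory Permit required.
§19.3 revenue $1,200,000 < $2,750,000 → exempt from Regulatory Permit.
§19.4 employees 61 ≤ 64 → exempt from Municipal License.
§19.5 revenue $1,200,000 < $1,225,000 → Annual Permit required.
§19.6 employees 61 > 20 → Commercial Authorization not required.
§19.7 employees 61 ≥ 44; seating 68 ≥ 58 → General Business Registration not required.
§19.8 revenue $1,200,000 > $950,000; employees 61 ≤ 113; seating 68 ≥ 22 → Regulatory Registration not required.
§19.9 does not serve alcohol for on-premises consumption → On-Premises Alcohol Certificate not required.
§19.10 revenue $1,200,000 < $2,650,000; manufactures goods on the premises → Municipal License required.
§19.11 employees 61 < 112 → Large Employer Permit not required.
§19.12 revenue $1,200,000 > $1,125,000; employees 61 > 55 → High-Revenue Registration not required.

Annual Permit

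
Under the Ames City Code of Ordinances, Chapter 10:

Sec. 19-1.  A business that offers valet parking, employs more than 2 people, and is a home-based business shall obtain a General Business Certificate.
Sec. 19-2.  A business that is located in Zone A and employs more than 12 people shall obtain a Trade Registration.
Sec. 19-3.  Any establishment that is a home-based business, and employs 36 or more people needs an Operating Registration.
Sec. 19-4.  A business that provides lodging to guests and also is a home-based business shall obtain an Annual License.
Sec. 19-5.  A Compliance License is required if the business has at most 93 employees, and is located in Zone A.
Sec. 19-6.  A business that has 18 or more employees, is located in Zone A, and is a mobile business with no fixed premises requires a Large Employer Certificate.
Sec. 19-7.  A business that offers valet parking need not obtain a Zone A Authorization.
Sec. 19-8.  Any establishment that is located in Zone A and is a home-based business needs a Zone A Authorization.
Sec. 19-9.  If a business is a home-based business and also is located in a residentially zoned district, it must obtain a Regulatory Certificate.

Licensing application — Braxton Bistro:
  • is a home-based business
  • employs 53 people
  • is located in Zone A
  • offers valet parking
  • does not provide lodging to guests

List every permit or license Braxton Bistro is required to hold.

Sec. 19-1. offers valet parking; employees 53 > 2; is a home-based business → General Business Certificate required.
Sec. 19-2. is located in Zone A; employees 53 > 12 → Trade Registration required.
Sec. 19-3. is a home-based business; employees 53 ≥ 36 → Operating Registration required.
Sec. 19-4. does not provide lodging to guests; is a home-based business → Annual License not required.
Sec. 19-5. employees 53 ≤ 93; is located in Zone A → Compliance License required.
Sec. 19-6. employees 53 ≥ 18; is located in Zone A; is a home-based business (not: is a mobile business with no fixed premises) → Large Employer Certificate not required.
Sec. 19-7. offers valet parking → exempt from Zone A Authorization.
Sec. 19-8. is located in Zone A; is a home-based business → Zone A Authorization required.
Sec. 19-9. is a home-based business; is located in Zone A (not: is located in a residentially zoned district) → Regulatory Certificate not required.

Compliance License, General Business Certificate, Operating Registration, Trade Registration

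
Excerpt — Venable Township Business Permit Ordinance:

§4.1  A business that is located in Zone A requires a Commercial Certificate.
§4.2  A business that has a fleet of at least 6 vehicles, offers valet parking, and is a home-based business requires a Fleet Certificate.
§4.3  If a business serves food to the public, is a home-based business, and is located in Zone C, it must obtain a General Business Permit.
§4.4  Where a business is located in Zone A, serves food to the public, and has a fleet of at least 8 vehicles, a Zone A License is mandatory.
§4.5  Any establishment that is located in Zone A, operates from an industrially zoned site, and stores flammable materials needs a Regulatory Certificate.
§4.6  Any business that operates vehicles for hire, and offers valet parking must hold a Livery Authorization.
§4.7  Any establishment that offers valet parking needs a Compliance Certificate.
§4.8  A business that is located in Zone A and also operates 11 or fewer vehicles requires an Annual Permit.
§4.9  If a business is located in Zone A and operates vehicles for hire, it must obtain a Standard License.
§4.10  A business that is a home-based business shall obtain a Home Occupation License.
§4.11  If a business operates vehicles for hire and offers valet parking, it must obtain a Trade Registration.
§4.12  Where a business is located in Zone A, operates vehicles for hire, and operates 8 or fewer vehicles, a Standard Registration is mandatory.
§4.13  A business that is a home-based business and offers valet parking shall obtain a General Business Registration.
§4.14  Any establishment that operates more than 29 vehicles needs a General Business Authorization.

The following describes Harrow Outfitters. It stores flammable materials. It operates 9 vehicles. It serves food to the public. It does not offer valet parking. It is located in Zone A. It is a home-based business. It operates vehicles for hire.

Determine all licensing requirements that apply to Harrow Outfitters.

§4.1 is located in Zone A → Commercial Certificate required.
§4.2 vehicles 9 ≥ 6; does not offer valet parking; is a home-based business → Fleet Certificate not required.
§4.3 serves food to the public; is a home-based business; is located in Zone A (not: is located in Zone C) → General Business Permit not required.
§4.4 is located in Zone A; serves food to the public; vehicles 9 ≥ 8 → Zone A License required.
§4.5 is located in Zone A; is a home-based business (not: operates from an industrially zoned site); stores flammable materials → Regulatory Certificate not required.
§4.6 operates vehicles for hire; does not offer valet parking → Livery Authorization not required.
§4.7 does not offer valet parking → Compliance Certificate not required.
§4.8 is located in Zone A; vehicles 9 ≤ 11 → Annual Permit required.
§4.9 is located in Zone A; operates vehicles for hire → Standard License required.
§4.10 is a home-based business → Home Occupation License required.
§4.11 operates vehicles for hire; does not offer valet parking → Trade Registration not required.
§4.12 is located in Zone A; operates vehicles for hire; vehicles 9 > 8 → Standard Registration not required.
§4.13 is a home-based business; does not offer valet parking → General Business Registration not required.
§4.14 vehicles 9 ≤ 29 → General Business Authorization not required.

Annual Permit, Commercial Certificate, Home Occupation License, Standard License, Zone A License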